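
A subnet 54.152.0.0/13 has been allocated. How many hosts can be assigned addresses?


Host bits = 32 - 13 = 19
Total addresses = 2^19 = 524288
Usable = total - 2 (network and broadcast)
Usable hosts: 524286


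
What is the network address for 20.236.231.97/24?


IP:   00010100.11101100.11100111.01100001
Mask: 11111111.11111111.11111111.00000000
AND operation:
Net:  00010100.11101100.11100111.00000000
Network: 20.236.231.0/24


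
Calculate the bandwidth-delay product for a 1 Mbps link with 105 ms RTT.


BDP = bandwidth * RTT
= 1 Mbps * 105 ms
= 1 * 1e6 * 105 / 1000 bits
= 105000 bits
= 13125 bytes
= 12.8174 KB
BDP = 105000 bits (13125 bytes)


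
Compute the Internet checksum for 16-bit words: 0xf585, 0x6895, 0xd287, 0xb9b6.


Sum all words (with carry folding):
+ 0xf585 = 0xf585
+ 0x6895 = 0x5e1b
+ 0xd287 = 0x30a3
+ 0xb9b6 = 0xea59
One's complement: ~0xea59
Checksum = 0x15a6


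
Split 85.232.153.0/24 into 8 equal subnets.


New prefix = 24 + 3 = 27
Each subnet has 32 addresses
  85.232.153.0/27
  85.232.153.32/27
  85.232.153.64/27
  85.232.153.96/27
  85.232.153.128/27
  85.232.153.160/27
  85.232.153.192/27
  85.232.153.224/27
Subnets: 85.232.153.0/27, 85.232.153.32/27, 85.232.153.64/27, 85.232.153.96/27, 85.232.153.128/27, 85.232.153.160/27, 85.232.153.192/27, 85.232.153.224/27


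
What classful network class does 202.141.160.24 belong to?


First octet: 202
Binary: 11001010
110xxxxx -> Class C (192-223)
Class C, default mask 255.255.255.0 (/24)


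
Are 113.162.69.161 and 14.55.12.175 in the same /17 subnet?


Mask: 255.255.128.0
113.162.69.161 AND mask = 113.162.0.0
14.55.12.175 AND mask = 14.55.0.0
No, different subnets (113.162.0.0 vs 14.55.0.0)


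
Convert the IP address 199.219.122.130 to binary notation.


199 = 11000111
219 = 11011011
122 = 01111010
130 = 10000010
Binary: 11000111.11011011.01111010.10000010


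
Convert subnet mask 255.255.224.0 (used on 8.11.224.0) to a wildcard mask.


Subnet mask: 255.255.224.0
Wildcard = 255.255.255.255 - subnet mask
255 - 255 = 0
255 - 255 = 0
255 - 224 = 31
255 - 0 = 255
Wildcard: 0.0.31.255


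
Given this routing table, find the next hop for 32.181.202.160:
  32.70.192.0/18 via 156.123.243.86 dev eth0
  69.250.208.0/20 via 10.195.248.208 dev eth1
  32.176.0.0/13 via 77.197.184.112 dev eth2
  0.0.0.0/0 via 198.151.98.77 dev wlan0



Longest prefix match for 32.181.202.160:
  /18 32.70.192.0: no
  /20 69.250.208.0: no
  /13 32.176.0.0: MATCH
  /0 0.0.0.0: MATCH
Selected: next-hop 77.197.184.112 via eth2 (matched /13)


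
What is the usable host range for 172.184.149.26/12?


Network: 172.176.0.0
Broadcast: 172.191.255.255
First usable = network + 1
Last usable = broadcast - 1
Range: 172.176.0.1 to 172.191.255.254


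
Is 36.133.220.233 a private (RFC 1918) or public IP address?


RFC 1918 private ranges:
  10.0.0.0/8 (10.0.0.0 - 10.255.255.255)
  172.16.0.0/12 (172.16.0.0 - 172.31.255.255)
  192.168.0.0/16 (192.168.0.0 - 192.168.255.255)
Public (not in any RFC 1918 range)


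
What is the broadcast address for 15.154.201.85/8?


Network: 15.0.0.0/8
Host bits = 24
Set all host bits to 1:
Broadcast: 15.255.255.255


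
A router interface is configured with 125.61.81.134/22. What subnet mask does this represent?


/22 means 22 network bits, 10 host bits
Binary: 11111111111111111111110000000000
Mask: 255.255.252.0


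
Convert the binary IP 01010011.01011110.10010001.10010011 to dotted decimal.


01010011 = 83
01011110 = 94
10010001 = 145
10010011 = 147
IP: 83.94.145.147


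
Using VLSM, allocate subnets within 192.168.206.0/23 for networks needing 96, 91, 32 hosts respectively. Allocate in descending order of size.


96 hosts -> /25 (126 usable): 192.168.206.0/25
91 hosts -> /25 (126 usable): 192.168.206.128/25
32 hosts -> /26 (62 usable): 192.168.207.0/26
Allocation: 192.168.206.0/25 (96 hosts, 126 usable); 192.168.206.128/25 (91 hosts, 126 usable); 192.168.207.0/26 (32 hosts, 62 usable)


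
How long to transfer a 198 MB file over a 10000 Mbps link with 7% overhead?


Effective throughput = 10000 * (1 - 7/100) = 9300 Mbps
File size in Mb = 198 * 8 = 1584 Mb
Time = 1584 / 9300
Time = 0.1703 seconds


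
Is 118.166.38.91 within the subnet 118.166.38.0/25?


Subnet network: 118.166.38.0
Test IP AND mask: 118.166.38.0
Yes, 118.166.38.91 is in 118.166.38.0/25


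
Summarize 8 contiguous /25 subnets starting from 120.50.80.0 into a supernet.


Original prefix: /25
Number of subnets: 8 = 2^3
New prefix = 25 - 3 = 22
Supernet: 120.50.80.0/22


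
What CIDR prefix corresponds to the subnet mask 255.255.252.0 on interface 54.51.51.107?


Binary: 11111111.11111111.11111100.00000000
Count leading 1s
Prefix: /22


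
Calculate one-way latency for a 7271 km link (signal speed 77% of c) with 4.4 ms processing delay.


Speed = 0.77 * 3e5 km/s = 231000 km/s
Propagation delay = 7271 / 231000 = 0.0315 s = 31.4762 ms
Processing delay = 4.4 ms
Total one-way latency = 35.8762 ms


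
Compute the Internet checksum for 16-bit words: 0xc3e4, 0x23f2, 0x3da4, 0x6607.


Sum all words (with carry folding):
+ 0xc3e4 = 0xc3e4
+ 0x23f2 = 0xe7d6
+ 0x3da4 = 0x257b
+ 0x6607 = 0x8b82
One's complement: ~0x8b82
Checksum = 0x747d


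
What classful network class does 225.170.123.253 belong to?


First octet: 225
Binary: 11100001
1110xxxx -> Class D (224-239)
Class D (multicast), default mask N/A


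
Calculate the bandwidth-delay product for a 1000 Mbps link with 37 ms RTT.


BDP = bandwidth * RTT
= 1000 Mbps * 37 ms
= 1000 * 1e6 * 37 / 1000 bits
= 37000000 bits
= 4625000 bytes
= 4516.6016 KB
BDP = 37000000 bits (4625000 bytes)


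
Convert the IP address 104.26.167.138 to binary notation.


104 = 01101000
26 = 00011010
167 = 10100111
138 = 10001010
Binary: 01101000.00011010.10100111.10001010


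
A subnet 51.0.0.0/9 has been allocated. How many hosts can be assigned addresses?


Host bits = 32 - 9 = 23
Total addresses = 2^23 = 8388608
Usable = total - 2 (network and broadcast)
Usable hosts: 8388606


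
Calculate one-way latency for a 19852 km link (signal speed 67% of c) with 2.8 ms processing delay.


Speed = 0.67 * 3e5 km/s = 201000 km/s
Propagation delay = 19852 / 201000 = 0.0988 s = 98.7662 ms
Processing delay = 2.8 ms
Total one-way latency = 101.5662 ms


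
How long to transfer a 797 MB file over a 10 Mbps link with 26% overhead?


Effective throughput = 10 * (1 - 26/100) = 7.4 Mbps
File size in Mb = 797 * 8 = 6376 Mb
Time = 6376 / 7.4
Time = 861.6216 seconds


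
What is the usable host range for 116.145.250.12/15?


Network: 116.144.0.0
Broadcast: 116.145.255.255
First usable = network + 1
Last usable = broadcast - 1
Range: 116.144.0.1 to 116.145.255.254


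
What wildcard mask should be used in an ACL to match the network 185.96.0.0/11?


Subnet mask: 255.224.0.0
Wildcard = 255.255.255.255 - subnet mask
255 - 255 = 0
255 - 224 = 31
255 - 0 = 255
255 - 0 = 255
Wildcard: 0.31.255.255


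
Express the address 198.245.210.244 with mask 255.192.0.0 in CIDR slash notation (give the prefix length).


Binary: 11111111.11000000.00000000.00000000
Count leading 1s
Prefix: /10


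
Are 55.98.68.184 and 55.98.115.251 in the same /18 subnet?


Mask: 255.255.192.0
55.98.68.184 AND mask = 55.98.64.0
55.98.115.251 AND mask = 55.98.64.0
Yes, same subnet (55.98.64.0)


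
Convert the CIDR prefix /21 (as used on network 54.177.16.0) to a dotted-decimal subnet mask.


/21 means 21 network bits, 11 host bits
Binary: 11111111111111111111100000000000
Mask: 255.255.248.0


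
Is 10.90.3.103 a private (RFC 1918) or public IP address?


RFC 1918 private ranges:
  10.0.0.0/8 (10.0.0.0 - 10.255.255.255)
  172.16.0.0/12 (172.16.0.0 - 172.31.255.255)
  192.168.0.0/16 (192.168.0.0 - 192.168.255.255)
Private (in 10.0.0.0/8)


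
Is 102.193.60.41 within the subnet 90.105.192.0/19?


Subnet network: 90.105.192.0
Test IP AND mask: 102.193.32.0
No, 102.193.60.41 is not in 90.105.192.0/19


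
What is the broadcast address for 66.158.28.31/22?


Network: 66.158.28.0/22
Host bits = 10
Set all host bits to 1:
Broadcast: 66.158.31.255


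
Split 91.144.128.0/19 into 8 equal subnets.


New prefix = 19 + 3 = 22
Each subnet has 1024 addresses
  91.144.128.0/22
  91.144.132.0/22
  91.144.136.0/22
  91.144.140.0/22
  91.144.144.0/22
  91.144.148.0/22
  91.144.152.0/22
  91.144.156.0/22
Subnets: 91.144.128.0/22, 91.144.132.0/22, 91.144.136.0/22, 91.144.140.0/22, 91.144.144.0/22, 91.144.148.0/22, 91.144.152.0/22, 91.144.156.0/22


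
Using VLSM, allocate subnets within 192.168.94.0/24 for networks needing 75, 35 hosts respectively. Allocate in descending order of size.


75 hosts -> /25 (126 usable): 192.168.94.0/25
35 hosts -> /26 (62 usable): 192.168.94.128/26
Allocation: 192.168.94.0/25 (75 hosts, 126 usable); 192.168.94.128/26 (35 hosts, 62 usable)


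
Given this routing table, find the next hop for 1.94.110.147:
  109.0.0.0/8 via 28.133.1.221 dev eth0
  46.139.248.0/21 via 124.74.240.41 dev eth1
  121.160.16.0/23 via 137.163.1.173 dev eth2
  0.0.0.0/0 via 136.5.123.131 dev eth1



Longest prefix match for 1.94.110.147:
  /8 109.0.0.0: no
  /21 46.139.248.0: no
  /23 121.160.16.0: no
  /0 0.0.0.0: MATCH
Selected: next-hop 136.5.123.131 via eth1 (matched /0)


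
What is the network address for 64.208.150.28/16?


IP:   01000000.11010000.10010110.00011100
Mask: 11111111.11111111.00000000.00000000
AND operation:
Net:  01000000.11010000.00000000.00000000
Network: 64.208.0.0/16


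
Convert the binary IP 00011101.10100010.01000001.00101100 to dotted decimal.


00011101 = 29
10100010 = 162
01000001 = 65
00101100 = 44
IP: 29.162.65.44


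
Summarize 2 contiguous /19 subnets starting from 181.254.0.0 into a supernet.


Original prefix: /19
Number of subnets: 2 = 2^1
New prefix = 19 - 1 = 18
Supernet: 181.254.0.0/18


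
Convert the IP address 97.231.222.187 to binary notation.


97 = 01100001
231 = 11100111
222 = 11011110
187 = 10111011
Binary: 01100001.11100111.11011110.10111011


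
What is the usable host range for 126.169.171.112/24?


Network: 126.169.171.0
Broadcast: 126.169.171.255
First usable = network + 1
Last usable = broadcast - 1
Range: 126.169.171.1 to 126.169.171.254


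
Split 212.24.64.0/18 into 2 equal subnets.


New prefix = 18 + 1 = 19
Each subnet has 8192 addresses
  212.24.64.0/19
  212.24.96.0/19
Subnets: 212.24.64.0/19, 212.24.96.0/19


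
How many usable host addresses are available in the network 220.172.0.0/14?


Host bits = 32 - 14 = 18
Total addresses = 2^18 = 262144
Usable = total - 2 (network and broadcast)
Usable hosts: 262142


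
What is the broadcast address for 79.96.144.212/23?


Network: 79.96.144.0/23
Host bits = 9
Set all host bits to 1:
Broadcast: 79.96.145.255


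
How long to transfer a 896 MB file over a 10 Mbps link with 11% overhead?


Effective throughput = 10 * (1 - 11/100) = 8.9 Mbps
File size in Mb = 896 * 8 = 7168 Mb
Time = 7168 / 8.9
Time = 805.3933 seconds


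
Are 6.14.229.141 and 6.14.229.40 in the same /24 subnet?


Mask: 255.255.255.0
6.14.229.141 AND mask = 6.14.229.0
6.14.229.40 AND mask = 6.14.229.0
Yes, same subnet (6.14.229.0)


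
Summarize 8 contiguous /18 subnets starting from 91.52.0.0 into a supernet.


Original prefix: /18
Number of subnets: 8 = 2^3
New prefix = 18 - 3 = 15
Supernet: 91.52.0.0/15


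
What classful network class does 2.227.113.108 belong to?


First octet: 2
Binary: 00000010
0xxxxxxx -> Class A (1-126)
Class A, default mask 255.0.0.0 (/8)


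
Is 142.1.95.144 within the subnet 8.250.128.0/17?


Subnet network: 8.250.128.0
Test IP AND mask: 142.1.0.0
No, 142.1.95.144 is not in 8.250.128.0/17


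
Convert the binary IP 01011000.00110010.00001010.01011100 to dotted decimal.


01011000 = 88
00110010 = 50
00001010 = 10
01011100 = 92
IP: 88.50.10.92


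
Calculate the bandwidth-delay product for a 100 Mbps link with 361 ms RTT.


BDP = bandwidth * RTT
= 100 Mbps * 361 ms
= 100 * 1e6 * 361 / 1000 bits
= 36100000 bits
= 4512500 bytes
= 4406.7383 KB
BDP = 36100000 bits (4512500 bytes)


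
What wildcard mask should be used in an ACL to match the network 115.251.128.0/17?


Subnet mask: 255.255.128.0
Wildcard = 255.255.255.255 - subnet mask
255 - 255 = 0
255 - 255 = 0
255 - 128 = 127
255 - 0 = 255
Wildcard: 0.0.127.255


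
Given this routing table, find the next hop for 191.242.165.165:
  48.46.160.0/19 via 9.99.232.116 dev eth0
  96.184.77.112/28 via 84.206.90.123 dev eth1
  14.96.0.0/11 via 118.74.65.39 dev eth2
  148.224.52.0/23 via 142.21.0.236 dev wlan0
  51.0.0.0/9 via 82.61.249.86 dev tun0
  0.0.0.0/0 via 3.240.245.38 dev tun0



Longest prefix match for 191.242.165.165:
  /19 48.46.160.0: no
  /28 96.184.77.112: no
  /11 14.96.0.0: no
  /23 148.224.52.0: no
  /9 51.0.0.0: no
  /0 0.0.0.0: MATCH
Selected: next-hop 3.240.245.38 via tun0 (matched /0)


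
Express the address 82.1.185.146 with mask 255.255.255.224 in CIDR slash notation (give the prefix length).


Binary: 11111111.11111111.11111111.11100000
Count leading 1s
Prefix: /27


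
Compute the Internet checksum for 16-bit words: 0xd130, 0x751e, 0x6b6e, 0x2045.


Sum all words (with carry folding):
+ 0xd130 = 0xd130
+ 0x751e = 0x464f
+ 0x6b6e = 0xb1bd
+ 0x2045 = 0xd202
One's complement: ~0xd202
Checksum = 0x2dfd


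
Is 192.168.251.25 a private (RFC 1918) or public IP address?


RFC 1918 private ranges:
  10.0.0.0/8 (10.0.0.0 - 10.255.255.255)
  172.16.0.0/12 (172.16.0.0 - 172.31.255.255)
  192.168.0.0/16 (192.168.0.0 - 192.168.255.255)
Private (in 192.168.0.0/16)


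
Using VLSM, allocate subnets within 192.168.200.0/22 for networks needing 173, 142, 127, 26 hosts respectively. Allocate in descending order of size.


173 hosts -> /24 (254 usable): 192.168.200.0/24
142 hosts -> /24 (254 usable): 192.168.201.0/24
127 hosts -> /24 (254 usable): 192.168.202.0/24
26 hosts -> /27 (30 usable): 192.168.203.0/27
Allocation: 192.168.200.0/24 (173 hosts, 254 usable); 192.168.201.0/24 (142 hosts, 254 usable); 192.168.202.0/24 (127 hosts, 254 usable); 192.168.203.0/27 (26 hosts, 30 usable)


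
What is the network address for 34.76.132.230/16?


IP:   00100010.01001100.10000100.11100110
Mask: 11111111.11111111.00000000.00000000
AND operation:
Net:  00100010.01001100.00000000.00000000
Network: 34.76.0.0/16


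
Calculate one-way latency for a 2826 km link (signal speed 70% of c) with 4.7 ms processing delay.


Speed = 0.7 * 3e5 km/s = 210000 km/s
Propagation delay = 2826 / 210000 = 0.0135 s = 13.4571 ms
Processing delay = 4.7 ms
Total one-way latency = 18.1571 ms


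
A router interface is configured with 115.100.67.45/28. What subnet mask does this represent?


/28 means 28 network bits, 4 host bits
Binary: 11111111111111111111111111110000
Mask: 255.255.255.240


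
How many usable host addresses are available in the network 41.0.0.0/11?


Host bits = 32 - 11 = 21
Total addresses = 2^21 = 2097152
Usable = total - 2 (network and broadcast)
Usable hosts: 2097150


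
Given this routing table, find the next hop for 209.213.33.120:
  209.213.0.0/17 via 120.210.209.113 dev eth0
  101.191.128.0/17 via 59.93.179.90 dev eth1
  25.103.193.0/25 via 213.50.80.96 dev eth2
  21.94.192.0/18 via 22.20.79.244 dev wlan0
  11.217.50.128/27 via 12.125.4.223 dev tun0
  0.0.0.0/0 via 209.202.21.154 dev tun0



Longest prefix match for 209.213.33.120:
  /17 209.213.0.0: MATCH
  /17 101.191.128.0: no
  /25 25.103.193.0: no
  /18 21.94.192.0: no
  /27 11.217.50.128: no
  /0 0.0.0.0: MATCH
Selected: next-hop 120.210.209.113 via eth0 (matched /17)


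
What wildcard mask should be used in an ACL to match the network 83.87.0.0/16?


Subnet mask: 255.255.0.0
Wildcard = 255.255.255.255 - subnet mask
255 - 255 = 0
255 - 255 = 0
255 - 0 = 255
255 - 0 = 255
Wildcard: 0.0.255.255


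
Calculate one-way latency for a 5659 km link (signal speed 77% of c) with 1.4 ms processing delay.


Speed = 0.77 * 3e5 km/s = 231000 km/s
Propagation delay = 5659 / 231000 = 0.0245 s = 24.4978 ms
Processing delay = 1.4 ms
Total one-way latency = 25.8978 ms


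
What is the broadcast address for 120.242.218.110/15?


Network: 120.242.0.0/15
Host bits = 17
Set all host bits to 1:
Broadcast: 120.243.255.255


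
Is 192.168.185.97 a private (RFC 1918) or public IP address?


RFC 1918 private ranges:
  10.0.0.0/8 (10.0.0.0 - 10.255.255.255)
  172.16.0.0/12 (172.16.0.0 - 172.31.255.255)
  192.168.0.0/16 (192.168.0.0 - 192.168.255.255)
Private (in 192.168.0.0/16)


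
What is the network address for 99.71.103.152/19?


IP:   01100011.01000111.01100111.10011000
Mask: 11111111.11111111.11100000.00000000
AND operation:
Net:  01100011.01000111.01100000.00000000
Network: 99.71.96.0/19


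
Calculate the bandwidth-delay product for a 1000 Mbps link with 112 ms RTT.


BDP = bandwidth * RTT
= 1000 Mbps * 112 ms
= 1000 * 1e6 * 112 / 1000 bits
= 112000000 bits
= 14000000 bytes
= 13671.875 KB
BDP = 112000000 bits (14000000 bytes)


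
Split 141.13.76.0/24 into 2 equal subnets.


New prefix = 24 + 1 = 25
Each subnet has 128 addresses
  141.13.76.0/25
  141.13.76.128/25
Subnets: 141.13.76.0/25, 141.13.76.128/25


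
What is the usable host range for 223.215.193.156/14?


Network: 223.212.0.0
Broadcast: 223.215.255.255
First usable = network + 1
Last usable = broadcast - 1
Range: 223.212.0.1 to 223.215.255.254


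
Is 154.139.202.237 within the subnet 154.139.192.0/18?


Subnet network: 154.139.192.0
Test IP AND mask: 154.139.192.0
Yes, 154.139.202.237 is in 154.139.192.0/18


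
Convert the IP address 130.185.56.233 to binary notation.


130 = 10000010
185 = 10111001
56 = 00111000
233 = 11101001
Binary: 10000010.10111001.00111000.11101001


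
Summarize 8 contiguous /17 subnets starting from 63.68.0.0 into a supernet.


Original prefix: /17
Number of subnets: 8 = 2^3
New prefix = 17 - 3 = 14
Supernet: 63.68.0.0/14


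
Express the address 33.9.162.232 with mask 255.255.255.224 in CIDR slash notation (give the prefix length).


Binary: 11111111.11111111.11111111.11100000
Count leading 1s
Prefix: /27


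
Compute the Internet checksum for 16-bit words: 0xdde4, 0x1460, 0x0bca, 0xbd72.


Sum all words (with carry folding):
+ 0xdde4 = 0xdde4
+ 0x1460 = 0xf244
+ 0x0bca = 0xfe0e
+ 0xbd72 = 0xbb81
One's complement: ~0xbb81
Checksum = 0x447e


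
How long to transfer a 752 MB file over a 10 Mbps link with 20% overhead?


Effective throughput = 10 * (1 - 20/100) = 8 Mbps
File size in Mb = 752 * 8 = 6016 Mb
Time = 6016 / 8
Time = 752 seconds


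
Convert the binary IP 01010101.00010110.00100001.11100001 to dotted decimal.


01010101 = 85
00010110 = 22
00100001 = 33
11100001 = 225
IP: 85.22.33.225


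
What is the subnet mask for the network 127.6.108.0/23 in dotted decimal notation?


/23 means 23 network bits, 9 host bits
Binary: 11111111111111111111111000000000
Mask: 255.255.254.0


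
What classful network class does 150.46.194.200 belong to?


First octet: 150
Binary: 10010110
10xxxxxx -> Class B (128-191)
Class B, default mask 255.255.0.0 (/16)


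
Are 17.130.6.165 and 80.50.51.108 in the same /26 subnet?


Mask: 255.255.255.192
17.130.6.165 AND mask = 17.130.6.128
80.50.51.108 AND mask = 80.50.51.64
No, different subnets (17.130.6.128 vs 80.50.51.64)


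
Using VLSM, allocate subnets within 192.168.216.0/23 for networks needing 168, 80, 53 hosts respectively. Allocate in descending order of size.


168 hosts -> /24 (254 usable): 192.168.216.0/24
80 hosts -> /25 (126 usable): 192.168.217.0/25
53 hosts -> /26 (62 usable): 192.168.217.128/26
Allocation: 192.168.216.0/24 (168 hosts, 254 usable); 192.168.217.0/25 (80 hosts, 126 usable); 192.168.217.128/26 (53 hosts, 62 usable)


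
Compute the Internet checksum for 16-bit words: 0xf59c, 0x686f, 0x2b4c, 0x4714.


Sum all words (with carry folding):
+ 0xf59c = 0xf59c
+ 0x686f = 0x5e0c
+ 0x2b4c = 0x8958
+ 0x4714 = 0xd06c
One's complement: ~0xd06c
Checksum = 0x2f93


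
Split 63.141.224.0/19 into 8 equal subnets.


New prefix = 19 + 3 = 22
Each subnet has 1024 addresses
  63.141.224.0/22
  63.141.228.0/22
  63.141.232.0/22
  63.141.236.0/22
  63.141.240.0/22
  63.141.244.0/22
  63.141.248.0/22
  63.141.252.0/22
Subnets: 63.141.224.0/22, 63.141.228.0/22, 63.141.232.0/22, 63.141.236.0/22, 63.141.240.0/22, 63.141.244.0/22, 63.141.248.0/22, 63.141.252.0/22


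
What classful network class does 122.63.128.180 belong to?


First octet: 122
Binary: 01111010
0xxxxxxx -> Class A (1-126)
Class A, default mask 255.0.0.0 (/8)


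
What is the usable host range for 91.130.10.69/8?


Network: 91.0.0.0
Broadcast: 91.255.255.255
First usable = network + 1
Last usable = broadcast - 1
Range: 91.0.0.1 to 91.255.255.254


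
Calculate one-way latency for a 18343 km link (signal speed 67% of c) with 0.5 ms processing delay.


Speed = 0.67 * 3e5 km/s = 201000 km/s
Propagation delay = 18343 / 201000 = 0.0913 s = 91.2587 ms
Processing delay = 0.5 ms
Total one-way latency = 91.7587 ms


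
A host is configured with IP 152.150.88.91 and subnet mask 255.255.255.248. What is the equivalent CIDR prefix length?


Binary: 11111111.11111111.11111111.11111000
Count leading 1s
Prefix: /29


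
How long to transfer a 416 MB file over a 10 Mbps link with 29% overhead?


Effective throughput = 10 * (1 - 29/100) = 7.1 Mbps
File size in Mb = 416 * 8 = 3328 Mb
Time = 3328 / 7.1
Time = 468.7324 seconds


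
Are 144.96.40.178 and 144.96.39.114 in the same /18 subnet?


Mask: 255.255.192.0
144.96.40.178 AND mask = 144.96.0.0
144.96.39.114 AND mask = 144.96.0.0
Yes, same subnet (144.96.0.0)


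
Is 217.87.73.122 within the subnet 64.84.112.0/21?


Subnet network: 64.84.112.0
Test IP AND mask: 217.87.72.0
No, 217.87.73.122 is not in 64.84.112.0/21


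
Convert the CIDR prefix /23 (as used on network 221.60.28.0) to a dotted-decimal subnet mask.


/23 means 23 network bits, 9 host bits
Binary: 11111111111111111111111000000000
Mask: 255.255.254.0


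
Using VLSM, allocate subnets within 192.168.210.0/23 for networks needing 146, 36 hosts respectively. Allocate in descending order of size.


146 hosts -> /24 (254 usable): 192.168.210.0/24
36 hosts -> /26 (62 usable): 192.168.211.0/26
Allocation: 192.168.210.0/24 (146 hosts, 254 usable); 192.168.211.0/26 (36 hosts, 62 usable)


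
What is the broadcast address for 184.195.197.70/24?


Network: 184.195.197.0/24
Host bits = 8
Set all host bits to 1:
Broadcast: 184.195.197.255


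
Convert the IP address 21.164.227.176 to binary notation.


21 = 00010101
164 = 10100100
227 = 11100011
176 = 10110000
Binary: 00010101.10100100.11100011.10110000


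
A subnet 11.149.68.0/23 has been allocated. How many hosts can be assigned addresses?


Host bits = 32 - 23 = 9
Total addresses = 2^9 = 512
Usable = total - 2 (network and broadcast)
Usable hosts: 510


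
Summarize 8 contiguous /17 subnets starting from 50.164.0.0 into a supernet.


Original prefix: /17
Number of subnets: 8 = 2^3
New prefix = 17 - 3 = 14
Supernet: 50.164.0.0/14


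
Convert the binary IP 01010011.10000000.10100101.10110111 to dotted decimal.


01010011 = 83
10000000 = 128
10100101 = 165
10110111 = 183
IP: 83.128.165.183


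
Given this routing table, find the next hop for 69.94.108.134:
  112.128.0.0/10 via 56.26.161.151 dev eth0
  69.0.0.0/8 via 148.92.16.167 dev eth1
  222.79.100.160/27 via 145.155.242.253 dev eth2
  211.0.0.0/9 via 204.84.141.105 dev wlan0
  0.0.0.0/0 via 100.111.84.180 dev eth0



Longest prefix match for 69.94.108.134:
  /10 112.128.0.0: no
  /8 69.0.0.0: MATCH
  /27 222.79.100.160: no
  /9 211.0.0.0: no
  /0 0.0.0.0: MATCH
Selected: next-hop 148.92.16.167 via eth1 (matched /8)


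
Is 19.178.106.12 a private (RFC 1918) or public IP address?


RFC 1918 private ranges:
  10.0.0.0/8 (10.0.0.0 - 10.255.255.255)
  172.16.0.0/12 (172.16.0.0 - 172.31.255.255)
  192.168.0.0/16 (192.168.0.0 - 192.168.255.255)
Public (not in any RFC 1918 range)


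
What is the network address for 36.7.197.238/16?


IP:   00100100.00000111.11000101.11101110
Mask: 11111111.11111111.00000000.00000000
AND operation:
Net:  00100100.00000111.00000000.00000000
Network: 36.7.0.0/16


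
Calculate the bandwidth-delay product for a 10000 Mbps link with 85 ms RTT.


BDP = bandwidth * RTT
= 10000 Mbps * 85 ms
= 10000 * 1e6 * 85 / 1000 bits
= 850000000 bits
= 106250000 bytes
= 103759.7656 KB
BDP = 850000000 bits (106250000 bytes)


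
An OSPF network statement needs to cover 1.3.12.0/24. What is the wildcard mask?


Subnet mask: 255.255.255.0
Wildcard = 255.255.255.255 - subnet mask
255 - 255 = 0
255 - 255 = 0
255 - 255 = 0
255 - 0 = 255
Wildcard: 0.0.0.255


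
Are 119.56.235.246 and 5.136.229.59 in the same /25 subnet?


Mask: 255.255.255.128
119.56.235.246 AND mask = 119.56.235.128
5.136.229.59 AND mask = 5.136.229.0
No, different subnets (119.56.235.128 vs 5.136.229.0)


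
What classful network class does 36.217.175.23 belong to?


First octet: 36
Binary: 00100100
0xxxxxxx -> Class A (1-126)
Class A, default mask 255.0.0.0 (/8)


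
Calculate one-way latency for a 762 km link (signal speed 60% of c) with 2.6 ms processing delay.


Speed = 0.6 * 3e5 km/s = 180000 km/s
Propagation delay = 762 / 180000 = 0.0042 s = 4.2333 ms
Processing delay = 2.6 ms
Total one-way latency = 6.8333 ms


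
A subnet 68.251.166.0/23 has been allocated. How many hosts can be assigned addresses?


Host bits = 32 - 23 = 9
Total addresses = 2^9 = 512
Usable = total - 2 (network and broadcast)
Usable hosts: 510


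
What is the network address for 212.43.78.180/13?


IP:   11010100.00101011.01001110.10110100
Mask: 11111111.11111000.00000000.00000000
AND operation:
Net:  11010100.00101000.00000000.00000000
Network: 212.40.0.0/13


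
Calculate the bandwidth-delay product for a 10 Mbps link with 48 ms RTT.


BDP = bandwidth * RTT
= 10 Mbps * 48 ms
= 10 * 1e6 * 48 / 1000 bits
= 480000 bits
= 60000 bytes
= 58.5938 KB
BDP = 480000 bits (60000 bytes)


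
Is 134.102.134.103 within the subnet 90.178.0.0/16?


Subnet network: 90.178.0.0
Test IP AND mask: 134.102.0.0
No, 134.102.134.103 is not in 90.178.0.0/16


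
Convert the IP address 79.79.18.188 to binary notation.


79 = 01001111
79 = 01001111
18 = 00010010
188 = 10111100
Binary: 01001111.01001111.00010010.10111100


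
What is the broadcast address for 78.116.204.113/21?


Network: 78.116.200.0/21
Host bits = 11
Set all host bits to 1:
Broadcast: 78.116.207.255


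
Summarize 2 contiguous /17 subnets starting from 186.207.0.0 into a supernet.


Original prefix: /17
Number of subnets: 2 = 2^1
New prefix = 17 - 1 = 16
Supernet: 186.207.0.0/16


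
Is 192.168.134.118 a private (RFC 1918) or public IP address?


RFC 1918 private ranges:
  10.0.0.0/8 (10.0.0.0 - 10.255.255.255)
  172.16.0.0/12 (172.16.0.0 - 172.31.255.255)
  192.168.0.0/16 (192.168.0.0 - 192.168.255.255)
Private (in 192.168.0.0/16)


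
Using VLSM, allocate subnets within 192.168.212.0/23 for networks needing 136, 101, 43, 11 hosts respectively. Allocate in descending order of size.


136 hosts -> /24 (254 usable): 192.168.212.0/24
101 hosts -> /25 (126 usable): 192.168.213.0/25
43 hosts -> /26 (62 usable): 192.168.213.128/26
11 hosts -> /28 (14 usable): 192.168.213.192/28
Allocation: 192.168.212.0/24 (136 hosts, 254 usable); 192.168.213.0/25 (101 hosts, 126 usable); 192.168.213.128/26 (43 hosts, 62 usable); 192.168.213.192/28 (11 hosts, 14 usable)


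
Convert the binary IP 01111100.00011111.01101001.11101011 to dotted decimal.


01111100 = 124
00011111 = 31
01101001 = 105
11101011 = 235
IP: 124.31.105.235


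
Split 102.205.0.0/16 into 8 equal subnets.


New prefix = 16 + 3 = 19
Each subnet has 8192 addresses
  102.205.0.0/19
  102.205.32.0/19
  102.205.64.0/19
  102.205.96.0/19
  102.205.128.0/19
  102.205.160.0/19
  102.205.192.0/19
  102.205.224.0/19
Subnets: 102.205.0.0/19, 102.205.32.0/19, 102.205.64.0/19, 102.205.96.0/19, 102.205.128.0/19, 102.205.160.0/19, 102.205.192.0/19, 102.205.224.0/19


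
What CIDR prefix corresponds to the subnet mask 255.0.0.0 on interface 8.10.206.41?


Binary: 11111111.00000000.00000000.00000000
Count leading 1s
Prefix: /8


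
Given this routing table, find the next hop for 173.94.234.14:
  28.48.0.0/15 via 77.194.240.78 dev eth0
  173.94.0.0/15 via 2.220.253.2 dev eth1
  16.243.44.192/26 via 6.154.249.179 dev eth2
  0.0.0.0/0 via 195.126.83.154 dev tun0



Longest prefix match for 173.94.234.14:
  /15 28.48.0.0: no
  /15 173.94.0.0: MATCH
  /26 16.243.44.192: no
  /0 0.0.0.0: MATCH
Selected: next-hop 2.220.253.2 via eth1 (matched /15)


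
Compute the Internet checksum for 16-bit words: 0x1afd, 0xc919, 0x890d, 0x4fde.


Sum all words (with carry folding):
+ 0x1afd = 0x1afd
+ 0xc919 = 0xe416
+ 0x890d = 0x6d24
+ 0x4fde = 0xbd02
One's complement: ~0xbd02
Checksum = 0x42fd


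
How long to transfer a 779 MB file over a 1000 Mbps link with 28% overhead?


Effective throughput = 1000 * (1 - 28/100) = 720 Mbps
File size in Mb = 779 * 8 = 6232 Mb
Time = 6232 / 720
Time = 8.6556 seconds


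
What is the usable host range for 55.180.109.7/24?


Network: 55.180.109.0
Broadcast: 55.180.109.255
First usable = network + 1
Last usable = broadcast - 1
Range: 55.180.109.1 to 55.180.109.254


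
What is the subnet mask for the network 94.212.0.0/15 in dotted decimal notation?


/15 means 15 network bits, 17 host bits
Binary: 11111111111111100000000000000000
Mask: 255.254.0.0


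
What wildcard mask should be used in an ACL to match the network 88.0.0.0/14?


Subnet mask: 255.252.0.0
Wildcard = 255.255.255.255 - subnet mask
255 - 255 = 0
255 - 252 = 3
255 - 0 = 255
255 - 0 = 255
Wildcard: 0.3.255.255


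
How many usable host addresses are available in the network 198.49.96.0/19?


Host bits = 32 - 19 = 13
Total addresses = 2^13 = 8192
Usable = total - 2 (network and broadcast)
Usable hosts: 8190


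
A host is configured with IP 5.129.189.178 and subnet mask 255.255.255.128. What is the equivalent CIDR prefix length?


Binary: 11111111.11111111.11111111.10000000
Count leading 1s
Prefix: /25


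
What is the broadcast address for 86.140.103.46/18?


Network: 86.140.64.0/18
Host bits = 14
Set all host bits to 1:
Broadcast: 86.140.127.255


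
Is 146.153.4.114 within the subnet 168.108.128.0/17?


Subnet network: 168.108.128.0
Test IP AND mask: 146.153.0.0
No, 146.153.4.114 is not in 168.108.128.0/17


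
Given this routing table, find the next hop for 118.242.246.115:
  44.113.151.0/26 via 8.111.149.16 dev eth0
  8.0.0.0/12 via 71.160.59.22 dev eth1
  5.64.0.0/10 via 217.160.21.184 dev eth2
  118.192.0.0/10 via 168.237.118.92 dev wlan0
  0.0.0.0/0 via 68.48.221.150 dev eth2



Longest prefix match for 118.242.246.115:
  /26 44.113.151.0: no
  /12 8.0.0.0: no
  /10 5.64.0.0: no
  /10 118.192.0.0: MATCH
  /0 0.0.0.0: MATCH
Selected: next-hop 168.237.118.92 via wlan0 (matched /10)


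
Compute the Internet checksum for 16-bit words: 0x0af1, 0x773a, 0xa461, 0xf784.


Sum all words (with carry folding):
+ 0x0af1 = 0x0af1
+ 0x773a = 0x822b
+ 0xa461 = 0x268d
+ 0xf784 = 0x1e12
One's complement: ~0x1e12
Checksum = 0xe1ed


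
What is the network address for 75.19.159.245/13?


IP:   01001011.00010011.10011111.11110101
Mask: 11111111.11111000.00000000.00000000
AND operation:
Net:  01001011.00010000.00000000.00000000
Network: 75.16.0.0/13


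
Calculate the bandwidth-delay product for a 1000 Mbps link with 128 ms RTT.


BDP = bandwidth * RTT
= 1000 Mbps * 128 ms
= 1000 * 1e6 * 128 / 1000 bits
= 128000000 bits
= 16000000 bytes
= 15625 KB
BDP = 128000000 bits (16000000 bytes)


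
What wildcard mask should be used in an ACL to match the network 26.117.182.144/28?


Subnet mask: 255.255.255.240
Wildcard = 255.255.255.255 - subnet mask
255 - 255 = 0
255 - 255 = 0
255 - 255 = 0
255 - 240 = 15
Wildcard: 0.0.0.15


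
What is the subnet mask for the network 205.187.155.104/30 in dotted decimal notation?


/30 means 30 network bits, 2 host bits
Binary: 11111111111111111111111111111100
Mask: 255.255.255.252


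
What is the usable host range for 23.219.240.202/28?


Network: 23.219.240.192
Broadcast: 23.219.240.207
First usable = network + 1
Last usable = broadcast - 1
Range: 23.219.240.193 to 23.219.240.206


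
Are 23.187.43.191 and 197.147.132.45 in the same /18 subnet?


Mask: 255.255.192.0
23.187.43.191 AND mask = 23.187.0.0
197.147.132.45 AND mask = 197.147.128.0
No, different subnets (23.187.0.0 vs 197.147.128.0)


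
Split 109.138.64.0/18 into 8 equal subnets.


New prefix = 18 + 3 = 21
Each subnet has 2048 addresses
  109.138.64.0/21
  109.138.72.0/21
  109.138.80.0/21
  109.138.88.0/21
  109.138.96.0/21
  109.138.104.0/21
  109.138.112.0/21
  109.138.120.0/21
Subnets: 109.138.64.0/21, 109.138.72.0/21, 109.138.80.0/21, 109.138.88.0/21, 109.138.96.0/21, 109.138.104.0/21, 109.138.112.0/21, 109.138.120.0/21


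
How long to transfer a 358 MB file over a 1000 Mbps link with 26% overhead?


Effective throughput = 1000 * (1 - 26/100) = 740 Mbps
File size in Mb = 358 * 8 = 2864 Mb
Time = 2864 / 740
Time = 3.8703 seconds


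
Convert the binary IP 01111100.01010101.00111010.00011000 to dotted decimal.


01111100 = 124
01010101 = 85
00111010 = 58
00011000 = 24
IP: 124.85.58.24


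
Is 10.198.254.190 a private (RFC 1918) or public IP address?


RFC 1918 private ranges:
  10.0.0.0/8 (10.0.0.0 - 10.255.255.255)
  172.16.0.0/12 (172.16.0.0 - 172.31.255.255)
  192.168.0.0/16 (192.168.0.0 - 192.168.255.255)
Private (in 10.0.0.0/8)


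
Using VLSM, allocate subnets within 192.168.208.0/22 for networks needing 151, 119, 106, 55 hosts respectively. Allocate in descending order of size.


151 hosts -> /24 (254 usable): 192.168.208.0/24
119 hosts -> /25 (126 usable): 192.168.209.0/25
106 hosts -> /25 (126 usable): 192.168.209.128/25
55 hosts -> /26 (62 usable): 192.168.210.0/26
Allocation: 192.168.208.0/24 (151 hosts, 254 usable); 192.168.209.0/25 (119 hosts, 126 usable); 192.168.209.128/25 (106 hosts, 126 usable); 192.168.210.0/26 (55 hosts, 62 usable)


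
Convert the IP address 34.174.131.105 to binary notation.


34 = 00100010
174 = 10101110
131 = 10000011
105 = 01101001
Binary: 00100010.10101110.10000011.01101001


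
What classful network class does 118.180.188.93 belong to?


First octet: 118
Binary: 01110110
0xxxxxxx -> Class A (1-126)
Class A, default mask 255.0.0.0 (/8)


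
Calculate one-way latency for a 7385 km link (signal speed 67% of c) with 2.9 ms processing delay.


Speed = 0.67 * 3e5 km/s = 201000 km/s
Propagation delay = 7385 / 201000 = 0.0367 s = 36.7413 ms
Processing delay = 2.9 ms
Total one-way latency = 39.6413 ms


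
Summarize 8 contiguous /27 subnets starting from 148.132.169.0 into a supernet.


Original prefix: /27
Number of subnets: 8 = 2^3
New prefix = 27 - 3 = 24
Supernet: 148.132.169.0/24


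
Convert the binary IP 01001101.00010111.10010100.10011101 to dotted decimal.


01001101 = 77
00010111 = 23
10010100 = 148
10011101 = 157
IP: 77.23.148.157


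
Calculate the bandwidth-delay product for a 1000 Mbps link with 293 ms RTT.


BDP = bandwidth * RTT
= 1000 Mbps * 293 ms
= 1000 * 1e6 * 293 / 1000 bits
= 293000000 bits
= 36625000 bytes
= 35766.6016 KB
BDP = 293000000 bits (36625000 bytes)


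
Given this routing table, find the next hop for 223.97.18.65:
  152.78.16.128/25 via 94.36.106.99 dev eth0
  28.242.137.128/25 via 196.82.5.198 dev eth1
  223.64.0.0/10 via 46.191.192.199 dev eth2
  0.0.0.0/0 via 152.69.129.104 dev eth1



Longest prefix match for 223.97.18.65:
  /25 152.78.16.128: no
  /25 28.242.137.128: no
  /10 223.64.0.0: MATCH
  /0 0.0.0.0: MATCH
Selected: next-hop 46.191.192.199 via eth2 (matched /10)


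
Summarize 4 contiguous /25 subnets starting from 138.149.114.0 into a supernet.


Original prefix: /25
Number of subnets: 4 = 2^2
New prefix = 25 - 2 = 23
Supernet: 138.149.114.0/23


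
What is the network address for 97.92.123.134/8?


IP:   01100001.01011100.01111011.10000110
Mask: 11111111.00000000.00000000.00000000
AND operation:
Net:  01100001.00000000.00000000.00000000
Network: 97.0.0.0/8


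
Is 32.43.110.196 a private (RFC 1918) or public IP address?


RFC 1918 private ranges:
  10.0.0.0/8 (10.0.0.0 - 10.255.255.255)
  172.16.0.0/12 (172.16.0.0 - 172.31.255.255)
  192.168.0.0/16 (192.168.0.0 - 192.168.255.255)
Public (not in any RFC 1918 range)


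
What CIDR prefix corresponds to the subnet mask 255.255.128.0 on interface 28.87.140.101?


Binary: 11111111.11111111.10000000.00000000
Count leading 1s
Prefix: /17


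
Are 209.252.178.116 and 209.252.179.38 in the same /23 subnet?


Mask: 255.255.254.0
209.252.178.116 AND mask = 209.252.178.0
209.252.179.38 AND mask = 209.252.178.0
Yes, same subnet (209.252.178.0)


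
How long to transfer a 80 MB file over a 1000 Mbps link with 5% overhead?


Effective throughput = 1000 * (1 - 5/100) = 950 Mbps
File size in Mb = 80 * 8 = 640 Mb
Time = 640 / 950
Time = 0.6737 seconds


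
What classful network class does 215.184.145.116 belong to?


First octet: 215
Binary: 11010111
110xxxxx -> Class C (192-223)
Class C, default mask 255.255.255.0 (/24)


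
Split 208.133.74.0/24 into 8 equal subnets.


New prefix = 24 + 3 = 27
Each subnet has 32 addresses
  208.133.74.0/27
  208.133.74.32/27
  208.133.74.64/27
  208.133.74.96/27
  208.133.74.128/27
  208.133.74.160/27
  208.133.74.192/27
  208.133.74.224/27
Subnets: 208.133.74.0/27, 208.133.74.32/27, 208.133.74.64/27, 208.133.74.96/27, 208.133.74.128/27, 208.133.74.160/27, 208.133.74.192/27, 208.133.74.224/27


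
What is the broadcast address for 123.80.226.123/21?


Network: 123.80.224.0/21
Host bits = 11
Set all host bits to 1:
Broadcast: 123.80.231.255


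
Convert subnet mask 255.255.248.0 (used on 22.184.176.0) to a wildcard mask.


Subnet mask: 255.255.248.0
Wildcard = 255.255.255.255 - subnet mask
255 - 255 = 0
255 - 255 = 0
255 - 248 = 7
255 - 0 = 255
Wildcard: 0.0.7.255


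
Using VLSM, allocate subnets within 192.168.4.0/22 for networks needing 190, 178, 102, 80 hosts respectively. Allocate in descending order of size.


190 hosts -> /24 (254 usable): 192.168.4.0/24
178 hosts -> /24 (254 usable): 192.168.5.0/24
102 hosts -> /25 (126 usable): 192.168.6.0/25
80 hosts -> /25 (126 usable): 192.168.6.128/25
Allocation: 192.168.4.0/24 (190 hosts, 254 usable); 192.168.5.0/24 (178 hosts, 254 usable); 192.168.6.0/25 (102 hosts, 126 usable); 192.168.6.128/25 (80 hosts, 126 usable)


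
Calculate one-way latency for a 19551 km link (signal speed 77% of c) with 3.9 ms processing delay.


Speed = 0.77 * 3e5 km/s = 231000 km/s
Propagation delay = 19551 / 231000 = 0.0846 s = 84.6364 ms
Processing delay = 3.9 ms
Total one-way latency = 88.5364 ms


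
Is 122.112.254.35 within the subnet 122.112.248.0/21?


Subnet network: 122.112.248.0
Test IP AND mask: 122.112.248.0
Yes, 122.112.254.35 is in 122.112.248.0/21


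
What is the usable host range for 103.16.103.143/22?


Network: 103.16.100.0
Broadcast: 103.16.103.255
First usable = network + 1
Last usable = broadcast - 1
Range: 103.16.100.1 to 103.16.103.254


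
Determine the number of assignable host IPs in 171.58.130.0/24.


Host bits = 32 - 24 = 8
Total addresses = 2^8 = 256
Usable = total - 2 (network and broadcast)
Usable hosts: 254


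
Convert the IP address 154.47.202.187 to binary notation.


154 = 10011010
47 = 00101111
202 = 11001010
187 = 10111011
Binary: 10011010.00101111.11001010.10111011
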